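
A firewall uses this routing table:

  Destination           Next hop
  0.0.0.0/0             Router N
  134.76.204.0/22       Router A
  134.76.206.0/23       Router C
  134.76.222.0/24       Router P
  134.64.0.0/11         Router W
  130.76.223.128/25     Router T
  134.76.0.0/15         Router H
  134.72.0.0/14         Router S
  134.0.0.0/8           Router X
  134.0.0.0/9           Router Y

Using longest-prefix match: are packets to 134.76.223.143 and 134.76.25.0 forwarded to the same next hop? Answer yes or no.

134.76.223.143: longest match 134.76.0.0/15 -> Router H
134.76.25.0: longest match 134.76.0.0/15 -> Router H

yes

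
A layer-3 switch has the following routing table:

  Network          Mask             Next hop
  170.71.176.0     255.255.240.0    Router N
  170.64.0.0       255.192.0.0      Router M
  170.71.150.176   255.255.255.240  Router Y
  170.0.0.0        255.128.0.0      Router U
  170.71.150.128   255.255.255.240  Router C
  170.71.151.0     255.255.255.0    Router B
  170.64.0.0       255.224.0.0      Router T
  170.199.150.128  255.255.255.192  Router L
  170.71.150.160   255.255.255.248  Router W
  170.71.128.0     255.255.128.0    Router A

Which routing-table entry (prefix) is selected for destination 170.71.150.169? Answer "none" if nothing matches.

170.71.128.0/17

Entries matching 170.71.150.169:
  170.0.0.0/9 (170.0.0.0 - 170.127.255.255)
  170.64.0.0/10 (170.64.0.0 - 170.127.255.255)
  170.64.0.0/11 (170.64.0.0 - 170.95.255.255)
  170.71.128.0/17 (170.71.128.0 - 170.71.255.255)
Most specific is 170.71.128.0/17.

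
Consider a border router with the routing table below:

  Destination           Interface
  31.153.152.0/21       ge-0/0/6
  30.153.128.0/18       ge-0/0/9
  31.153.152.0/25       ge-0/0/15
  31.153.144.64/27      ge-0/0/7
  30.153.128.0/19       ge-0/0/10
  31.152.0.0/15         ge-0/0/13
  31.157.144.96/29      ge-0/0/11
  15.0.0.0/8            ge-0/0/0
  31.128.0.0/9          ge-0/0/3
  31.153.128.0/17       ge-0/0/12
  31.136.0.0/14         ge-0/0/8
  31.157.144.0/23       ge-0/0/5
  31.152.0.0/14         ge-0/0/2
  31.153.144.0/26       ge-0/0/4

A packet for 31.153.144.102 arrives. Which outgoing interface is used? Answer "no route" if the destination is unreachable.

Routes whose prefix contains 31.153.144.102:
  31.128.0.0/9 (31.128.0.0 - 31.255.255.255) -> ge-0/0/3
  31.152.0.0/14 (31.152.0.0 - 31.155.255.255) -> ge-0/0/2
  31.152.0.0/15 (31.152.0.0 - 31.153.255.255) -> ge-0/0/13
  31.153.128.0/17 (31.153.128.0 - 31.153.255.255) -> ge-0/0/12
More-specific entries that do NOT match:
  31.157.144.96/29 (31.157.144.96 - 31.157.144.103) does not contain 31.153.144.102
  31.153.144.64/27 (31.153.144.64 - 31.153.144.95) does not contain 31.153.144.102
  31.153.144.0/26 (31.153.144.0 - 31.153.144.63) does not contain 31.153.144.102
  31.153.152.0/25 (31.153.152.0 - 31.153.152.127) does not contain 31.153.144.102
  31.157.144.0/23 (31.157.144.0 - 31.157.145.255) does not contain 31.153.144.102
  31.153.152.0/21 (31.153.152.0 - 31.153.159.255) does not contain 31.153.144.102
  30.153.128.0/19 (30.153.128.0 - 30.153.159.255) does not contain 31.153.144.102
  30.153.128.0/18 (30.153.128.0 - 30.153.191.255) does not contain 31.153.144.102
Longest matching prefix is /17 -> interface ge-0/0/12.

ge-0/0/12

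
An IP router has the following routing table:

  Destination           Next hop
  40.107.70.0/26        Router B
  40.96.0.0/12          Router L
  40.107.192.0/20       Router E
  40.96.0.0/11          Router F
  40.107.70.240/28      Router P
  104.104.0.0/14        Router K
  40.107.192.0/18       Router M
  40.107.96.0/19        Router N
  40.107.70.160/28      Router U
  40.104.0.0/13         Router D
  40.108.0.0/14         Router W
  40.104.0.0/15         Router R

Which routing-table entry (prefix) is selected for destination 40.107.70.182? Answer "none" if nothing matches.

40.104.0.0/13

Entries matching 40.107.70.182:
  40.96.0.0/11 (40.96.0.0 - 40.127.255.255)
  40.96.0.0/12 (40.96.0.0 - 40.111.255.255)
  40.104.0.0/13 (40.104.0.0 - 40.111.255.255)
Most specific is 40.104.0.0/13.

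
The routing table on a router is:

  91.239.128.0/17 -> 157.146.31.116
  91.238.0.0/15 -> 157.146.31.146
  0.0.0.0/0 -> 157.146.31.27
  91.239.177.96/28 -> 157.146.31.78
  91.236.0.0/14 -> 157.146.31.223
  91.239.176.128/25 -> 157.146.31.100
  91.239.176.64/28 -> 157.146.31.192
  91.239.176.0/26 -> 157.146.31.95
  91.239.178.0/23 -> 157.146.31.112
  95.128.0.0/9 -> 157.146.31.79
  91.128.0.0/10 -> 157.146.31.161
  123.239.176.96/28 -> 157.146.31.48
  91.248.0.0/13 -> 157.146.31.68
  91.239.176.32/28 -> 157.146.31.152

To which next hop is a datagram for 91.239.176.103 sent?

157.146.31.116

Routes whose prefix contains 91.239.176.103:
  0.0.0.0/0 (default, matches everything) -> 157.146.31.27
  91.236.0.0/14 (91.236.0.0 - 91.239.255.255) -> 157.146.31.223
  91.238.0.0/15 (91.238.0.0 - 91.239.255.255) -> 157.146.31.146
  91.239.128.0/17 (91.239.128.0 - 91.239.255.255) -> 157.146.31.116
More-specific entries that do NOT match:
  91.239.177.96/28 (91.239.177.96 - 91.239.177.111) does not contain 91.239.176.103
  91.239.176.64/28 (91.239.176.64 - 91.239.176.79) does not contain 91.239.176.103
  123.239.176.96/28 (123.239.176.96 - 123.239.176.111) does not contain 91.239.176.103
  91.239.176.32/28 (91.239.176.32 - 91.239.176.47) does not contain 91.239.176.103
  91.239.176.0/26 (91.239.176.0 - 91.239.176.63) does not contain 91.239.176.103
  91.239.176.128/25 (91.239.176.128 - 91.239.176.255) does not contain 91.239.176.103
  91.239.178.0/23 (91.239.178.0 - 91.239.179.255) does not contain 91.239.176.103
Longest matching prefix is /17 -> next hop 157.146.31.116.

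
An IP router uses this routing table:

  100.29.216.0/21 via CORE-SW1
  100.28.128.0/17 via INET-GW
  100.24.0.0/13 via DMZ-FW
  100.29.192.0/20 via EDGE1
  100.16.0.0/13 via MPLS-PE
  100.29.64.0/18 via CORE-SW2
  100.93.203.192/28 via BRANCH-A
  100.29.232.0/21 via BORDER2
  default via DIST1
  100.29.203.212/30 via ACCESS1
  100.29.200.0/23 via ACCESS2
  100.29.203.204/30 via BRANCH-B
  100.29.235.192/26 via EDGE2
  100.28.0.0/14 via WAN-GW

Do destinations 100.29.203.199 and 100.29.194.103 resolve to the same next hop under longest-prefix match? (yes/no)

100.29.203.199: longest match 100.29.192.0/20 -> EDGE1
100.29.194.103: longest match 100.29.192.0/20 -> EDGE1

yes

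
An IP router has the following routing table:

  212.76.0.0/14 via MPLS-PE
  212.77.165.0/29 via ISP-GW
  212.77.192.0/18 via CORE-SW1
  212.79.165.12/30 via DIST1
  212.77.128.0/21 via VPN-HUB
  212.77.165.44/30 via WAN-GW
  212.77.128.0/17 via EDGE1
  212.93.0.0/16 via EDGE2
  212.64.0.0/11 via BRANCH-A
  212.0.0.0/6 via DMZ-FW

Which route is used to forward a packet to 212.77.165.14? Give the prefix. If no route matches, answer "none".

212.77.128.0/17

Entries matching 212.77.165.14:
  212.0.0.0/6 (212.0.0.0 - 215.255.255.255)
  212.64.0.0/11 (212.64.0.0 - 212.95.255.255)
  212.76.0.0/14 (212.76.0.0 - 212.79.255.255)
  212.77.128.0/17 (212.77.128.0 - 212.77.255.255)
Most specific is 212.77.128.0/17.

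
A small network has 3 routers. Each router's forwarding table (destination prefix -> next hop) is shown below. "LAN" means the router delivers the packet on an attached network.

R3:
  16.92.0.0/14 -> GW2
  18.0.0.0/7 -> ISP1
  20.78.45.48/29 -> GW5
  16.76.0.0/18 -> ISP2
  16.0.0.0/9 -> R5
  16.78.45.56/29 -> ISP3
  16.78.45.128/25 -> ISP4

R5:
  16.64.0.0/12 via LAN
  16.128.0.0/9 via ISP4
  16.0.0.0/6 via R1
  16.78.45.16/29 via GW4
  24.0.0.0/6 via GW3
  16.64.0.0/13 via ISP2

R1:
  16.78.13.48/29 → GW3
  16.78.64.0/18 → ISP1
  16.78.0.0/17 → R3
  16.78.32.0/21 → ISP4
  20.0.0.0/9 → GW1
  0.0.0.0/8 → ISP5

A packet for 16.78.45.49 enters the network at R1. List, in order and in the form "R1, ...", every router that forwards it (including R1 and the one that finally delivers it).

At R1: longest match for 16.78.45.49 is 16.78.0.0/17 -> R3
At R3: longest match for 16.78.45.49 is 16.0.0.0/9 -> R5
At R5: longest match for 16.78.45.49 is 16.64.0.0/12 -> LAN

R1, R3, R5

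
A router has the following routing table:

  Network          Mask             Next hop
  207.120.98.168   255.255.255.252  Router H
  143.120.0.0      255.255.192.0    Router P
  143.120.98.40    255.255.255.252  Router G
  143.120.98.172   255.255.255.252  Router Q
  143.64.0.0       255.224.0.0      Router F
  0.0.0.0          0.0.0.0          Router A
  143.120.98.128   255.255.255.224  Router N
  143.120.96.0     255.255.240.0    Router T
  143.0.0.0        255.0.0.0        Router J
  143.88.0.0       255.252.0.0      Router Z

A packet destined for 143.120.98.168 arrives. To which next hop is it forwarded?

Routes whose prefix contains 143.120.98.168:
  0.0.0.0/0 (default, matches everything) -> Router A
  143.0.0.0/8 (143.0.0.0 - 143.255.255.255) -> Router J
  143.120.96.0/20 (143.120.96.0 - 143.120.111.255) -> Router T
More-specific entries that do NOT match:
  207.120.98.168/30 (207.120.98.168 - 207.120.98.171) does not contain 143.120.98.168
  143.120.98.40/30 (143.120.98.40 - 143.120.98.43) does not contain 143.120.98.168
  143.120.98.172/30 (143.120.98.172 - 143.120.98.175) does not contain 143.120.98.168
  143.120.98.128/27 (143.120.98.128 - 143.120.98.159) does not contain 143.120.98.168
Longest matching prefix is /20 -> next hop Router T.

Router T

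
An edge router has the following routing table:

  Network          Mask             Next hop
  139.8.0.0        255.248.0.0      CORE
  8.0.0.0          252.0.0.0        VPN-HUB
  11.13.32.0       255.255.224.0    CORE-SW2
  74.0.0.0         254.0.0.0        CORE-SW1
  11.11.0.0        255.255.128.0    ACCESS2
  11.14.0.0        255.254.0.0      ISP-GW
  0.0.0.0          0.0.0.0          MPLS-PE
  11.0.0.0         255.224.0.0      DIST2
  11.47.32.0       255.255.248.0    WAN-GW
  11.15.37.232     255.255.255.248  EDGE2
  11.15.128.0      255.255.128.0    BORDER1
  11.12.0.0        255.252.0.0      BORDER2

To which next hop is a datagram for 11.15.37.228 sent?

ISP-GW

Routes whose prefix contains 11.15.37.228:
  0.0.0.0/0 (default, matches everything) -> MPLS-PE
  8.0.0.0/6 (8.0.0.0 - 11.255.255.255) -> VPN-HUB
  11.0.0.0/11 (11.0.0.0 - 11.31.255.255) -> DIST2
  11.12.0.0/14 (11.12.0.0 - 11.15.255.255) -> BORDER2
  11.14.0.0/15 (11.14.0.0 - 11.15.255.255) -> ISP-GW
More-specific entries that do NOT match:
  11.15.37.232/29 (11.15.37.232 - 11.15.37.239) does not contain 11.15.37.228
  11.47.32.0/21 (11.47.32.0 - 11.47.39.255) does not contain 11.15.37.228
  11.13.32.0/19 (11.13.32.0 - 11.13.63.255) does not contain 11.15.37.228
  11.11.0.0/17 (11.11.0.0 - 11.11.127.255) does not contain 11.15.37.228
  11.15.128.0/17 (11.15.128.0 - 11.15.255.255) does not contain 11.15.37.228
Longest matching prefix is /15 -> next hop ISP-GW.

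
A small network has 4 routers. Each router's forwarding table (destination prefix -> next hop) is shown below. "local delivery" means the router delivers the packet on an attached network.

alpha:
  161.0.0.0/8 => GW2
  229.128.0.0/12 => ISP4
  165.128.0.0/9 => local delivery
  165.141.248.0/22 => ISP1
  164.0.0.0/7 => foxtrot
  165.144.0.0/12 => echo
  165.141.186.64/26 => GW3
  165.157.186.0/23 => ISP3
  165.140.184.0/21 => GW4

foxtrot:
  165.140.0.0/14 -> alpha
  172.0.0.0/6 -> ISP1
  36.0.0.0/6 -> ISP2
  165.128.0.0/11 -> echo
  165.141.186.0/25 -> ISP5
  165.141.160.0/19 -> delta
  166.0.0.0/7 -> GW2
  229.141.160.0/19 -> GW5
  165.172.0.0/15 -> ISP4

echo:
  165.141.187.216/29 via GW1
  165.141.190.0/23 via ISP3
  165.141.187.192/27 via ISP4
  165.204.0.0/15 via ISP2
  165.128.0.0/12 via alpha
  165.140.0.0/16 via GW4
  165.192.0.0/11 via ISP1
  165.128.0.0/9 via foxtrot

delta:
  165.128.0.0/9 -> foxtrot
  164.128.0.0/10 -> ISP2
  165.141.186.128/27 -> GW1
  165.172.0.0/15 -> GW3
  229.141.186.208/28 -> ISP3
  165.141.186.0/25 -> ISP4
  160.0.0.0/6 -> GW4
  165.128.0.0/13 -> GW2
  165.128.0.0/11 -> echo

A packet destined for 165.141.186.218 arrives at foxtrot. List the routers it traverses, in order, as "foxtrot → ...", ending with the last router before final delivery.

At foxtrot: longest match for 165.141.186.218 is 165.141.160.0/19 -> delta
At delta: longest match for 165.141.186.218 is 165.128.0.0/11 -> echo
At echo: longest match for 165.141.186.218 is 165.128.0.0/12 -> alpha
At alpha: longest match for 165.141.186.218 is 165.128.0.0/9 -> local delivery

foxtrot → delta → echo → alpha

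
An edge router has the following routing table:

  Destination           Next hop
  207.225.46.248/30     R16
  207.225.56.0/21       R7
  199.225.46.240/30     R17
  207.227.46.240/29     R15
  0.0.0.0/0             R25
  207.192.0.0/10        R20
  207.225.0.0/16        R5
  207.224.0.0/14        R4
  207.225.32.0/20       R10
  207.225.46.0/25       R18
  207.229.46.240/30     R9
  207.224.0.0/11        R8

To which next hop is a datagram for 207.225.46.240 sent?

Routes whose prefix contains 207.225.46.240:
  0.0.0.0/0 (default, matches everything) -> R25
  207.192.0.0/10 (207.192.0.0 - 207.255.255.255) -> R20
  207.224.0.0/11 (207.224.0.0 - 207.255.255.255) -> R8
  207.224.0.0/14 (207.224.0.0 - 207.227.255.255) -> R4
  207.225.0.0/16 (207.225.0.0 - 207.225.255.255) -> R5
  207.225.32.0/20 (207.225.32.0 - 207.225.47.255) -> R10
More-specific entries that do NOT match:
  207.225.46.248/30 (207.225.46.248 - 207.225.46.251) does not contain 207.225.46.240
  199.225.46.240/30 (199.225.46.240 - 199.225.46.243) does not contain 207.225.46.240
  207.229.46.240/30 (207.229.46.240 - 207.229.46.243) does not contain 207.225.46.240
  207.227.46.240/29 (207.227.46.240 - 207.227.46.247) does not contain 207.225.46.240
  207.225.46.0/25 (207.225.46.0 - 207.225.46.127) does not contain 207.225.46.240
  207.225.56.0/21 (207.225.56.0 - 207.225.63.255) does not contain 207.225.46.240
Longest matching prefix is /20 -> next hop R10.

R10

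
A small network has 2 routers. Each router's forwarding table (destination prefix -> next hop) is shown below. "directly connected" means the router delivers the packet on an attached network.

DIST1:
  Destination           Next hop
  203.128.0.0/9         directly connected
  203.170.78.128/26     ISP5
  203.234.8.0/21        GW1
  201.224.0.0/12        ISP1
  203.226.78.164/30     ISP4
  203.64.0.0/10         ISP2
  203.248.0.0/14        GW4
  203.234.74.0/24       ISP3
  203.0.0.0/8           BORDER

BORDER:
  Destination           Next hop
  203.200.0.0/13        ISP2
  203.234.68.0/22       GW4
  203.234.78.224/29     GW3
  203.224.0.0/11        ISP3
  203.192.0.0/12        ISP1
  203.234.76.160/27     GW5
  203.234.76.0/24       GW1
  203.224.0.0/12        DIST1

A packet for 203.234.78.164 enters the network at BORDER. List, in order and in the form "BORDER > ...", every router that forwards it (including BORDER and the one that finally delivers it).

At BORDER: longest match for 203.234.78.164 is 203.224.0.0/12 -> DIST1
At DIST1: longest match for 203.234.78.164 is 203.128.0.0/9 -> directly connected

BORDER > DIST1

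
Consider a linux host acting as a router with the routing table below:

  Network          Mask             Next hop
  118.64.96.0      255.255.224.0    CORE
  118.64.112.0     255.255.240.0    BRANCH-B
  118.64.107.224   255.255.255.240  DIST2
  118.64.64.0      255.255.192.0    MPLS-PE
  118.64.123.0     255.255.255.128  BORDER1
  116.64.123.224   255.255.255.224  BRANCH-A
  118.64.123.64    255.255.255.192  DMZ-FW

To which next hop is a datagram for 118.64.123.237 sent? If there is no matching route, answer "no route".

BRANCH-B

Routes whose prefix contains 118.64.123.237:
  118.64.64.0/18 (118.64.64.0 - 118.64.127.255) -> MPLS-PE
  118.64.96.0/19 (118.64.96.0 - 118.64.127.255) -> CORE
  118.64.112.0/20 (118.64.112.0 - 118.64.127.255) -> BRANCH-B
More-specific entries that do NOT match:
  118.64.107.224/28 (118.64.107.224 - 118.64.107.239) does not contain 118.64.123.237
  116.64.123.224/27 (116.64.123.224 - 116.64.123.255) does not contain 118.64.123.237
  118.64.123.64/26 (118.64.123.64 - 118.64.123.127) does not contain 118.64.123.237
  118.64.123.0/25 (118.64.123.0 - 118.64.123.127) does not contain 118.64.123.237
Longest matching prefix is /20 -> next hop BRANCH-B.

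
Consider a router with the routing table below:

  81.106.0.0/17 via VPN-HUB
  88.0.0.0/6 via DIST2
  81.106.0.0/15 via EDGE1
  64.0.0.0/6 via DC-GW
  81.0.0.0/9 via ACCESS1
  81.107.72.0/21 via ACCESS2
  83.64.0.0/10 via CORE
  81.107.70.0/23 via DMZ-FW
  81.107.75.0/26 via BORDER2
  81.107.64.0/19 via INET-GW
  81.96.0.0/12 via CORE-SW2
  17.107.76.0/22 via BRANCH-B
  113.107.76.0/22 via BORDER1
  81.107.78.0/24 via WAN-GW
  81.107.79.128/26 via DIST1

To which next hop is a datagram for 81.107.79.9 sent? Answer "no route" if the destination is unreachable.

Routes whose prefix contains 81.107.79.9:
  81.0.0.0/9 (81.0.0.0 - 81.127.255.255) -> ACCESS1
  81.96.0.0/12 (81.96.0.0 - 81.111.255.255) -> CORE-SW2
  81.106.0.0/15 (81.106.0.0 - 81.107.255.255) -> EDGE1
  81.107.64.0/19 (81.107.64.0 - 81.107.95.255) -> INET-GW
  81.107.72.0/21 (81.107.72.0 - 81.107.79.255) -> ACCESS2
More-specific entries that do NOT match:
  81.107.75.0/26 (81.107.75.0 - 81.107.75.63) does not contain 81.107.79.9
  81.107.79.128/26 (81.107.79.128 - 81.107.79.191) does not contain 81.107.79.9
  81.107.78.0/24 (81.107.78.0 - 81.107.78.255) does not contain 81.107.79.9
  81.107.70.0/23 (81.107.70.0 - 81.107.71.255) does not contain 81.107.79.9
  17.107.76.0/22 (17.107.76.0 - 17.107.79.255) does not contain 81.107.79.9
  113.107.76.0/22 (113.107.76.0 - 113.107.79.255) does not contain 81.107.79.9
Longest matching prefix is /21 -> next hop ACCESS2.

ACCESS2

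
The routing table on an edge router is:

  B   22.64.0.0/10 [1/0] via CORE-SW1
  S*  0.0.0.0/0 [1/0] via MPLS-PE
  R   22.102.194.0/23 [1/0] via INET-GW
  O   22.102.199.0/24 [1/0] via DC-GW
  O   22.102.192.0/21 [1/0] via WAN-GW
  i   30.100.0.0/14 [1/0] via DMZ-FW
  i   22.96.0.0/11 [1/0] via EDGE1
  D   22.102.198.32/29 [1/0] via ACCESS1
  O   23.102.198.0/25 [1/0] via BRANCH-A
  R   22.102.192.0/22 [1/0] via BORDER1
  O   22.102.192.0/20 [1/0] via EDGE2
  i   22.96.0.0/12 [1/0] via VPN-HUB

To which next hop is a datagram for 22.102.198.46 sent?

Routes whose prefix contains 22.102.198.46:
  0.0.0.0/0 (default, matches everything) -> MPLS-PE
  22.64.0.0/10 (22.64.0.0 - 22.127.255.255) -> CORE-SW1
  22.96.0.0/11 (22.96.0.0 - 22.127.255.255) -> EDGE1
  22.96.0.0/12 (22.96.0.0 - 22.111.255.255) -> VPN-HUB
  22.102.192.0/20 (22.102.192.0 - 22.102.207.255) -> EDGE2
  22.102.192.0/21 (22.102.192.0 - 22.102.199.255) -> WAN-GW
More-specific entries that do NOT match:
  22.102.198.32/29 (22.102.198.32 - 22.102.198.39) does not contain 22.102.198.46
  23.102.198.0/25 (23.102.198.0 - 23.102.198.127) does not contain 22.102.198.46
  22.102.199.0/24 (22.102.199.0 - 22.102.199.255) does not contain 22.102.198.46
  22.102.194.0/23 (22.102.194.0 - 22.102.195.255) does not contain 22.102.198.46
  22.102.192.0/22 (22.102.192.0 - 22.102.195.255) does not contain 22.102.198.46
Longest matching prefix is /21 -> next hop WAN-GW.

WAN-GW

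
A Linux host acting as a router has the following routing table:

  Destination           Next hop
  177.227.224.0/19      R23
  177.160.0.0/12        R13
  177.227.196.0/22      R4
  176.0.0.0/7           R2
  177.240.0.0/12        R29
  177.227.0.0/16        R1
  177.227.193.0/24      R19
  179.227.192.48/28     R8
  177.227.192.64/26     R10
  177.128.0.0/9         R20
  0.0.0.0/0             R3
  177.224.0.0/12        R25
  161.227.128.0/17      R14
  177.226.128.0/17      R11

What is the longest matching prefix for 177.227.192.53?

177.227.0.0/16

Entries matching 177.227.192.53:
  0.0.0.0/0 (default, matches everything)
  176.0.0.0/7 (176.0.0.0 - 177.255.255.255)
  177.128.0.0/9 (177.128.0.0 - 177.255.255.255)
  177.224.0.0/12 (177.224.0.0 - 177.239.255.255)
  177.227.0.0/16 (177.227.0.0 - 177.227.255.255)
Most specific is 177.227.0.0/16.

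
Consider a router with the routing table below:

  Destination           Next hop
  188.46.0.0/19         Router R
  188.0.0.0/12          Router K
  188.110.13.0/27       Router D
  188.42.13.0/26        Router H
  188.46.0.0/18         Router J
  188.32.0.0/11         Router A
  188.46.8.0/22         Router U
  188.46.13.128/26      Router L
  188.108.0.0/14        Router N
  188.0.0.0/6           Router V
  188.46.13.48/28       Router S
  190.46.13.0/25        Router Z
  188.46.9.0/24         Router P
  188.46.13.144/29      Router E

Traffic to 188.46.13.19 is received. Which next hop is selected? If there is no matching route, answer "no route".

Router R

Routes whose prefix contains 188.46.13.19:
  188.0.0.0/6 (188.0.0.0 - 191.255.255.255) -> Router V
  188.32.0.0/11 (188.32.0.0 - 188.63.255.255) -> Router A
  188.46.0.0/18 (188.46.0.0 - 188.46.63.255) -> Router J
  188.46.0.0/19 (188.46.0.0 - 188.46.31.255) -> Router R
More-specific entries that do NOT match:
  188.46.13.144/29 (188.46.13.144 - 188.46.13.151) does not contain 188.46.13.19
  188.46.13.48/28 (188.46.13.48 - 188.46.13.63) does not contain 188.46.13.19
  188.110.13.0/27 (188.110.13.0 - 188.110.13.31) does not contain 188.46.13.19
  188.42.13.0/26 (188.42.13.0 - 188.42.13.63) does not contain 188.46.13.19
  188.46.13.128/26 (188.46.13.128 - 188.46.13.191) does not contain 188.46.13.19
  190.46.13.0/25 (190.46.13.0 - 190.46.13.127) does not contain 188.46.13.19
  188.46.9.0/24 (188.46.9.0 - 188.46.9.255) does not contain 188.46.13.19
  188.46.8.0/22 (188.46.8.0 - 188.46.11.255) does not contain 188.46.13.19
Longest matching prefix is /19 -> next hop Router R.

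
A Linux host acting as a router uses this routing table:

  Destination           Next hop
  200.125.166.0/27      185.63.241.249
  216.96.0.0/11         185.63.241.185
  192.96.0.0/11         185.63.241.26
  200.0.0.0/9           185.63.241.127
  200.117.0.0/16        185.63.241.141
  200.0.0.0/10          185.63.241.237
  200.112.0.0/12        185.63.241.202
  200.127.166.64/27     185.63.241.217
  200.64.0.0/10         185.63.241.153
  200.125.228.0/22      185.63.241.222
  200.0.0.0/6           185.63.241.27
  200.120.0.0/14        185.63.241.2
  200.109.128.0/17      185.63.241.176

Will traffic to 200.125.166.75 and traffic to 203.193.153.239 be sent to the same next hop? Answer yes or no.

200.125.166.75: longest match 200.112.0.0/12 -> 185.63.241.202
203.193.153.239: longest match 200.0.0.0/6 -> 185.63.241.27

no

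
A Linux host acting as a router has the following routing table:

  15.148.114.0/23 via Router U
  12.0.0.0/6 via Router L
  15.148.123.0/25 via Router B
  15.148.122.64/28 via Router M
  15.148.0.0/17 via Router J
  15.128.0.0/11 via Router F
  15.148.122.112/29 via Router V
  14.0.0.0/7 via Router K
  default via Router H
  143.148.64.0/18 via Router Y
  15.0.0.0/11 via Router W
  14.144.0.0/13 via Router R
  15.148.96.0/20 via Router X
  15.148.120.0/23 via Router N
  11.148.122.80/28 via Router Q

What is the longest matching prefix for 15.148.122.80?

Entries matching 15.148.122.80:
  0.0.0.0/0 (default, matches everything)
  12.0.0.0/6 (12.0.0.0 - 15.255.255.255)
  14.0.0.0/7 (14.0.0.0 - 15.255.255.255)
  15.128.0.0/11 (15.128.0.0 - 15.159.255.255)
  15.148.0.0/17 (15.148.0.0 - 15.148.127.255)
Most specific is 15.148.0.0/17.

15.148.0.0/17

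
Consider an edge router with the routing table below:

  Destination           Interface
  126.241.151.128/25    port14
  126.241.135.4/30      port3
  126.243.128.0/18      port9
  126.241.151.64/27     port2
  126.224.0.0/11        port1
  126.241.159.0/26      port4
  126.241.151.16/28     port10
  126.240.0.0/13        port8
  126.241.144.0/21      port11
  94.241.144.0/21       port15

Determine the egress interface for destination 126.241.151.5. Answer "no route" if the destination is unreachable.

Routes whose prefix contains 126.241.151.5:
  126.224.0.0/11 (126.224.0.0 - 126.255.255.255) -> port1
  126.240.0.0/13 (126.240.0.0 - 126.247.255.255) -> port8
  126.241.144.0/21 (126.241.144.0 - 126.241.151.255) -> port11
More-specific entries that do NOT match:
  126.241.135.4/30 (126.241.135.4 - 126.241.135.7) does not contain 126.241.151.5
  126.241.151.16/28 (126.241.151.16 - 126.241.151.31) does not contain 126.241.151.5
  126.241.151.64/27 (126.241.151.64 - 126.241.151.95) does not contain 126.241.151.5
  126.241.159.0/26 (126.241.159.0 - 126.241.159.63) does not contain 126.241.151.5
  126.241.151.128/25 (126.241.151.128 - 126.241.151.255) does not contain 126.241.151.5
Longest matching prefix is /21 -> interface port11.

port11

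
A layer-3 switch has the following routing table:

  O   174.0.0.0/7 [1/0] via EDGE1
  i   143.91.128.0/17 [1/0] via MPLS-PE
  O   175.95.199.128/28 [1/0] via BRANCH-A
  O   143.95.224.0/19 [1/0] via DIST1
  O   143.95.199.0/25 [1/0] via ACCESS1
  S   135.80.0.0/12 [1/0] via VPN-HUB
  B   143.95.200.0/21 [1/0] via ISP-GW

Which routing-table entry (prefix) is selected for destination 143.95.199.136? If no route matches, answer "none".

143.95.199.136 is outside every listed prefix and there is no default route.

none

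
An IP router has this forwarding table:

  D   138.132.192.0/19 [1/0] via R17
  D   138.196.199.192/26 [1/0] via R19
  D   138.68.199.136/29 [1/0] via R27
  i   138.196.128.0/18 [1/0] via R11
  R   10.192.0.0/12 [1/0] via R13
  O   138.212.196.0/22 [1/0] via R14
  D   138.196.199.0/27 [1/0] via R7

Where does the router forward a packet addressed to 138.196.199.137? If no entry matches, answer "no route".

no route

No entry's prefix contains 138.196.199.137; there is no default route.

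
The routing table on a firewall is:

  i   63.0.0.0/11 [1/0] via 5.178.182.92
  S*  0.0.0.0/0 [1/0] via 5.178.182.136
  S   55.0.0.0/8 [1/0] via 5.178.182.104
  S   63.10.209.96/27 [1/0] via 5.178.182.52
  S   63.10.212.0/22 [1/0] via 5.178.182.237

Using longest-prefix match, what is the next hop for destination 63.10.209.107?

5.178.182.52

Routes whose prefix contains 63.10.209.107:
  0.0.0.0/0 (default, matches everything) -> 5.178.182.136
  63.0.0.0/11 (63.0.0.0 - 63.31.255.255) -> 5.178.182.92
  63.10.209.96/27 (63.10.209.96 - 63.10.209.127) -> 5.178.182.52
Longest matching prefix is /27 -> next hop 5.178.182.52.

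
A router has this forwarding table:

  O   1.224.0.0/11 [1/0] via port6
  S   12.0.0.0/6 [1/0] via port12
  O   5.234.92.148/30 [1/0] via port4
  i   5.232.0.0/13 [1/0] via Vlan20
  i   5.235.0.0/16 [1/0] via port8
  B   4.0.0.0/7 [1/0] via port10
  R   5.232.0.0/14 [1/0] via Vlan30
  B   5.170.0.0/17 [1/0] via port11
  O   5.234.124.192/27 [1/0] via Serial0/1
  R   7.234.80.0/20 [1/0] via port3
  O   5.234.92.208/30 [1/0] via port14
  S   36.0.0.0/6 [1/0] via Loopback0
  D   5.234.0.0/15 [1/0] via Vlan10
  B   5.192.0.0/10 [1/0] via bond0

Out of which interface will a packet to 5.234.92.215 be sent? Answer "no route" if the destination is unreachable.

Routes whose prefix contains 5.234.92.215:
  4.0.0.0/7 (4.0.0.0 - 5.255.255.255) -> port10
  5.192.0.0/10 (5.192.0.0 - 5.255.255.255) -> bond0
  5.232.0.0/13 (5.232.0.0 - 5.239.255.255) -> Vlan20
  5.232.0.0/14 (5.232.0.0 - 5.235.255.255) -> Vlan30
  5.234.0.0/15 (5.234.0.0 - 5.235.255.255) -> Vlan10
More-specific entries that do NOT match:
  5.234.92.148/30 (5.234.92.148 - 5.234.92.151) does not contain 5.234.92.215
  5.234.92.208/30 (5.234.92.208 - 5.234.92.211) does not contain 5.234.92.215
  5.234.124.192/27 (5.234.124.192 - 5.234.124.223) does not contain 5.234.92.215
  7.234.80.0/20 (7.234.80.0 - 7.234.95.255) does not contain 5.234.92.215
  5.170.0.0/17 (5.170.0.0 - 5.170.127.255) does not contain 5.234.92.215
  5.235.0.0/16 (5.235.0.0 - 5.235.255.255) does not contain 5.234.92.215
Longest matching prefix is /15 -> interface Vlan10.

Vlan10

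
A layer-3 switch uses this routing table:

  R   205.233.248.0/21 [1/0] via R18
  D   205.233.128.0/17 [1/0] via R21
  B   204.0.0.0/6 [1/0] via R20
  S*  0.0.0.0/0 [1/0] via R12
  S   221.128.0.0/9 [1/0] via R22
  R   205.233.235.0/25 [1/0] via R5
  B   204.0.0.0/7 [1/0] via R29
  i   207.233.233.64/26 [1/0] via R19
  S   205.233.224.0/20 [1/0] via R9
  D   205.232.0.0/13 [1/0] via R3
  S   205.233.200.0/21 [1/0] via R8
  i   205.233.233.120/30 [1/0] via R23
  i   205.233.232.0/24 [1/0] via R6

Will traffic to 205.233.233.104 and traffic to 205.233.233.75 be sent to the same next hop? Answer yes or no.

yes

205.233.233.104: longest match 205.233.224.0/20 -> R9
205.233.233.75: longest match 205.233.224.0/20 -> R9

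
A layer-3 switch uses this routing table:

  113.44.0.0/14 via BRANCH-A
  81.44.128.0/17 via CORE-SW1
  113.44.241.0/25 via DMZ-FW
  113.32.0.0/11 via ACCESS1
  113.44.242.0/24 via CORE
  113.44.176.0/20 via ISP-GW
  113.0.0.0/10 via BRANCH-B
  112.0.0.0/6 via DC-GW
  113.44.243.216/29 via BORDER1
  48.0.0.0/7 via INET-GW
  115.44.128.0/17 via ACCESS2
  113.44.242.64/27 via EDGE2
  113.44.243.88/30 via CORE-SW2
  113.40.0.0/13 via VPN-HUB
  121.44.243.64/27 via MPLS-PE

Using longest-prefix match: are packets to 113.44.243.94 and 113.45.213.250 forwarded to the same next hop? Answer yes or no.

113.44.243.94: longest match 113.44.0.0/14 -> BRANCH-A
113.45.213.250: longest match 113.44.0.0/14 -> BRANCH-A

yes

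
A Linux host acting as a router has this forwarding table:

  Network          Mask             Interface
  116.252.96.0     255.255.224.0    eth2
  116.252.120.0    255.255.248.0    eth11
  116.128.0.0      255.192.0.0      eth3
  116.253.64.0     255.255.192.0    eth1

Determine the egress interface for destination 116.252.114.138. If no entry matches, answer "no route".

eth2

Routes whose prefix contains 116.252.114.138:
  116.252.96.0/19 (116.252.96.0 - 116.252.127.255) -> eth2
More-specific entries that do NOT match:
  116.252.120.0/21 (116.252.120.0 - 116.252.127.255) does not contain 116.252.114.138
Longest matching prefix is /19 -> interface eth2.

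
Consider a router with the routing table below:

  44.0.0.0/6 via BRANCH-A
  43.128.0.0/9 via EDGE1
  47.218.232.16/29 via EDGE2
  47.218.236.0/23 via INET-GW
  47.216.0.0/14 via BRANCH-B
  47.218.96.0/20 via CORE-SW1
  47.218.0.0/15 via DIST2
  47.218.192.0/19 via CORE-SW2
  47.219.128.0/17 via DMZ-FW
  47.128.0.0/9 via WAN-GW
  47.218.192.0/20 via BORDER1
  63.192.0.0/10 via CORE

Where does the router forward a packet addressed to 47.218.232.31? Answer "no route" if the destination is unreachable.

Routes whose prefix contains 47.218.232.31:
  44.0.0.0/6 (44.0.0.0 - 47.255.255.255) -> BRANCH-A
  47.128.0.0/9 (47.128.0.0 - 47.255.255.255) -> WAN-GW
  47.216.0.0/14 (47.216.0.0 - 47.219.255.255) -> BRANCH-B
  47.218.0.0/15 (47.218.0.0 - 47.219.255.255) -> DIST2
More-specific entries that do NOT match:
  47.218.232.16/29 (47.218.232.16 - 47.218.232.23) does not contain 47.218.232.31
  47.218.236.0/23 (47.218.236.0 - 47.218.237.255) does not contain 47.218.232.31
  47.218.96.0/20 (47.218.96.0 - 47.218.111.255) does not contain 47.218.232.31
  47.218.192.0/20 (47.218.192.0 - 47.218.207.255) does not contain 47.218.232.31
  47.218.192.0/19 (47.218.192.0 - 47.218.223.255) does not contain 47.218.232.31
  47.219.128.0/17 (47.219.128.0 - 47.219.255.255) does not contain 47.218.232.31
Longest matching prefix is /15 -> next hop DIST2.

DIST2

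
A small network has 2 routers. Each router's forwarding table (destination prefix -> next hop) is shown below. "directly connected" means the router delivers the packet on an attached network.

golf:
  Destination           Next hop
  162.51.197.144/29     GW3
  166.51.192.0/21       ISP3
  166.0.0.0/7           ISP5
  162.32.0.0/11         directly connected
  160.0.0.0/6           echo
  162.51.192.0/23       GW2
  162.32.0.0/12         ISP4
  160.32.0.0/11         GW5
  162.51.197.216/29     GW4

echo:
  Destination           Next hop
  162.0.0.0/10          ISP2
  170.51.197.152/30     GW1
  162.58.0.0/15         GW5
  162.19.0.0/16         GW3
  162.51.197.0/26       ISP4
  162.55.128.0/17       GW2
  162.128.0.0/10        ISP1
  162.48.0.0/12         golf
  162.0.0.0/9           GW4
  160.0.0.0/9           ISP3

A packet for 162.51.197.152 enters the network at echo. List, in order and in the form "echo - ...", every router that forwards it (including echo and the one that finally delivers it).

echo - golf

At echo: longest match for 162.51.197.152 is 162.48.0.0/12 -> golf
At golf: longest match for 162.51.197.152 is 162.32.0.0/11 -> directly connected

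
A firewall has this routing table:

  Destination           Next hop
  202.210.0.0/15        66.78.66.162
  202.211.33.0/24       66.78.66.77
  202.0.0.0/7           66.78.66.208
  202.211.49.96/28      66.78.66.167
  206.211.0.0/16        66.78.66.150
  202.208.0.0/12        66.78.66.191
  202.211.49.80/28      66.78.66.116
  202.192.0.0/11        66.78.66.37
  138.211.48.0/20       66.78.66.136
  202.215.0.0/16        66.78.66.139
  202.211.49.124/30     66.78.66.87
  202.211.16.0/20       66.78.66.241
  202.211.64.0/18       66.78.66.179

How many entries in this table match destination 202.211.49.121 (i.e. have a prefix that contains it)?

4

Prefixes containing 202.211.49.121:
  202.0.0.0/7 (202.0.0.0 - 203.255.255.255)
  202.192.0.0/11 (202.192.0.0 - 202.223.255.255)
  202.208.0.0/12 (202.208.0.0 - 202.223.255.255)
  202.210.0.0/15 (202.210.0.0 - 202.211.255.255)
Total matching entries: 4.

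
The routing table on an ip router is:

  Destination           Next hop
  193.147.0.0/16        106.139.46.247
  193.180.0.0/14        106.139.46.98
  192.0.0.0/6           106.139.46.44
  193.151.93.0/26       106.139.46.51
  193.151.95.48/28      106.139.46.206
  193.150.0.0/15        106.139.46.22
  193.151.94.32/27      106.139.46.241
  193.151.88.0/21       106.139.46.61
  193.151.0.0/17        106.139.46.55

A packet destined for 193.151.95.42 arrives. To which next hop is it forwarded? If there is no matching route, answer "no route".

Routes whose prefix contains 193.151.95.42:
  192.0.0.0/6 (192.0.0.0 - 195.255.255.255) -> 106.139.46.44
  193.150.0.0/15 (193.150.0.0 - 193.151.255.255) -> 106.139.46.22
  193.151.0.0/17 (193.151.0.0 - 193.151.127.255) -> 106.139.46.55
  193.151.88.0/21 (193.151.88.0 - 193.151.95.255) -> 106.139.46.61
More-specific entries that do NOT match:
  193.151.95.48/28 (193.151.95.48 - 193.151.95.63) does not contain 193.151.95.42
  193.151.94.32/27 (193.151.94.32 - 193.151.94.63) does not contain 193.151.95.42
  193.151.93.0/26 (193.151.93.0 - 193.151.93.63) does not contain 193.151.95.42
Longest matching prefix is /21 -> next hop 106.139.46.61.

106.139.46.61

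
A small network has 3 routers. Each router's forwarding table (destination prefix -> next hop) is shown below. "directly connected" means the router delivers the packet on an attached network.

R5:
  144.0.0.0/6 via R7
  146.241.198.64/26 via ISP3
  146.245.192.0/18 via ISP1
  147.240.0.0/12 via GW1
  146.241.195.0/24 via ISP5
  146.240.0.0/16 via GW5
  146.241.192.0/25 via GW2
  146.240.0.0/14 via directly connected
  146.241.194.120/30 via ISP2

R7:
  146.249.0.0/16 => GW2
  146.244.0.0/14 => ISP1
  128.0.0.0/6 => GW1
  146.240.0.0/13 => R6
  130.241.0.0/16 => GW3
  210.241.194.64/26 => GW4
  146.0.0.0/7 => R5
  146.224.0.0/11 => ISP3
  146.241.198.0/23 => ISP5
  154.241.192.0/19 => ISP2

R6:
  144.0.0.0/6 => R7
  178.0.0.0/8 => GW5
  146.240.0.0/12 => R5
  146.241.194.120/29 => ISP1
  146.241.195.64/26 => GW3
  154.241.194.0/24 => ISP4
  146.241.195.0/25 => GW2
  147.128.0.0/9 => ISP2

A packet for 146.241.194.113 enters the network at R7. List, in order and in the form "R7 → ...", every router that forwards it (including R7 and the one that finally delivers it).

At R7: longest match for 146.241.194.113 is 146.240.0.0/13 -> R6
At R6: longest match for 146.241.194.113 is 146.240.0.0/12 -> R5
At R5: longest match for 146.241.194.113 is 146.240.0.0/14 -> directly connected

R7 → R6 → R5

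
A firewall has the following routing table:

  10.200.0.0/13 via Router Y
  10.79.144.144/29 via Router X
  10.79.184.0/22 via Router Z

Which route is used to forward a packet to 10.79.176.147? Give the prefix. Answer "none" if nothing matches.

none

10.79.176.147 is outside every listed prefix and there is no default route.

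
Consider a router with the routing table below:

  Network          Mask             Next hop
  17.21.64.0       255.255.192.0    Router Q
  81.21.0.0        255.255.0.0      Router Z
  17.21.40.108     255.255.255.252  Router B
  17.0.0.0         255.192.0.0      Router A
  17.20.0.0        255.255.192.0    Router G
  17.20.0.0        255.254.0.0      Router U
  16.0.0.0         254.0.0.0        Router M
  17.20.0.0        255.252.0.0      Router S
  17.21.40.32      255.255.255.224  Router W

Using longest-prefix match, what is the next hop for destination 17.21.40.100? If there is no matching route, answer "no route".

Routes whose prefix contains 17.21.40.100:
  16.0.0.0/7 (16.0.0.0 - 17.255.255.255) -> Router M
  17.0.0.0/10 (17.0.0.0 - 17.63.255.255) -> Router A
  17.20.0.0/14 (17.20.0.0 - 17.23.255.255) -> Router S
  17.20.0.0/15 (17.20.0.0 - 17.21.255.255) -> Router U
More-specific entries that do NOT match:
  17.21.40.108/30 (17.21.40.108 - 17.21.40.111) does not contain 17.21.40.100
  17.21.40.32/27 (17.21.40.32 - 17.21.40.63) does not contain 17.21.40.100
  17.21.64.0/18 (17.21.64.0 - 17.21.127.255) does not contain 17.21.40.100
  17.20.0.0/18 (17.20.0.0 - 17.20.63.255) does not contain 17.21.40.100
  81.21.0.0/16 (81.21.0.0 - 81.21.255.255) does not contain 17.21.40.100
Longest matching prefix is /15 -> next hop Router U.

Router U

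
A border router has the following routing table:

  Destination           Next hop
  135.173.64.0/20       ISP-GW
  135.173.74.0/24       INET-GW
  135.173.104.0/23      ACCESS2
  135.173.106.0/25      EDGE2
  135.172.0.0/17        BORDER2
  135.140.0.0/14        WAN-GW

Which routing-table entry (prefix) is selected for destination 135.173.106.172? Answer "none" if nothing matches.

135.173.106.172 is outside every listed prefix and there is no default route.

none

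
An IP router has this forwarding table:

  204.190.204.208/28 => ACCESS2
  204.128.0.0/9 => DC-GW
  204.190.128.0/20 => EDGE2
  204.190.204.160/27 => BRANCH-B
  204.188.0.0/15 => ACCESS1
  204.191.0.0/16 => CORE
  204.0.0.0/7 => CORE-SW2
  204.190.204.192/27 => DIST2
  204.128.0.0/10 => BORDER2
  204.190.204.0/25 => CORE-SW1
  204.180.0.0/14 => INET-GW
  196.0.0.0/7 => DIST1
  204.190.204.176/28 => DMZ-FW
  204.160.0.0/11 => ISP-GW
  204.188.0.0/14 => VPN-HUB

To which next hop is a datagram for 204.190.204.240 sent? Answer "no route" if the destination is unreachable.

Routes whose prefix contains 204.190.204.240:
  204.0.0.0/7 (204.0.0.0 - 205.255.255.255) -> CORE-SW2
  204.128.0.0/9 (204.128.0.0 - 204.255.255.255) -> DC-GW
  204.128.0.0/10 (204.128.0.0 - 204.191.255.255) -> BORDER2
  204.160.0.0/11 (204.160.0.0 - 204.191.255.255) -> ISP-GW
  204.188.0.0/14 (204.188.0.0 - 204.191.255.255) -> VPN-HUB
More-specific entries that do NOT match:
  204.190.204.208/28 (204.190.204.208 - 204.190.204.223) does not contain 204.190.204.240
  204.190.204.176/28 (204.190.204.176 - 204.190.204.191) does not contain 204.190.204.240
  204.190.204.160/27 (204.190.204.160 - 204.190.204.191) does not contain 204.190.204.240
  204.190.204.192/27 (204.190.204.192 - 204.190.204.223) does not contain 204.190.204.240
  204.190.204.0/25 (204.190.204.0 - 204.190.204.127) does not contain 204.190.204.240
  204.190.128.0/20 (204.190.128.0 - 204.190.143.255) does not contain 204.190.204.240
  204.191.0.0/16 (204.191.0.0 - 204.191.255.255) does not contain 204.190.204.240
  204.188.0.0/15 (204.188.0.0 - 204.189.255.255) does not contain 204.190.204.240
Longest matching prefix is /14 -> next hop VPN-HUB.

VPN-HUB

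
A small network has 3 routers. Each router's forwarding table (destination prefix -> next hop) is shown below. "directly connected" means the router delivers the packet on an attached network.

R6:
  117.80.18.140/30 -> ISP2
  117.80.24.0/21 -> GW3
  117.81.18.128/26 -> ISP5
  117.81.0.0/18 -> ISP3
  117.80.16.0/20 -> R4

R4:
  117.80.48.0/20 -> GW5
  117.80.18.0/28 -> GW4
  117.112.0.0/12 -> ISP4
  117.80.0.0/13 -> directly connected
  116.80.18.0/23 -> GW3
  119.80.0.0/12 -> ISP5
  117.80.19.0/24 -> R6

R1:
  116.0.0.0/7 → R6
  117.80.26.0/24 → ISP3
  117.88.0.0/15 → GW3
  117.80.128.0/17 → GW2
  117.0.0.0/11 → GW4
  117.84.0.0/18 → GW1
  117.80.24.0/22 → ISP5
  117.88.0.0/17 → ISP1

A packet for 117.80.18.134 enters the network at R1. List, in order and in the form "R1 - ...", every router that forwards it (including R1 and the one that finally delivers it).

At R1: longest match for 117.80.18.134 is 116.0.0.0/7 -> R6
At R6: longest match for 117.80.18.134 is 117.80.16.0/20 -> R4
At R4: longest match for 117.80.18.134 is 117.80.0.0/13 -> directly connected

R1 - R6 - R4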